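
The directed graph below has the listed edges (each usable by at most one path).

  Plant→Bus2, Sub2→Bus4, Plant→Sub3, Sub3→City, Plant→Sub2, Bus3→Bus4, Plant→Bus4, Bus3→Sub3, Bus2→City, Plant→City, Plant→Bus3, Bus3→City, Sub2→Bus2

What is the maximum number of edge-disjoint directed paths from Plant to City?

Assign every edge capacity 1; by Menger, the answer equals the max flow.
Path Plant→City (+1); total 1.
Path Plant→Bus2→City (+1); total 2.
Path Plant→Bus3→City (+1); total 3.
Path Plant→Sub3→City (+1); total 4.
No residual Plant→City path; max flow = 4.
Certifying cut of size 4: {Bus2→City, Plant→Bus3, Plant→City, Plant→Sub3}.

4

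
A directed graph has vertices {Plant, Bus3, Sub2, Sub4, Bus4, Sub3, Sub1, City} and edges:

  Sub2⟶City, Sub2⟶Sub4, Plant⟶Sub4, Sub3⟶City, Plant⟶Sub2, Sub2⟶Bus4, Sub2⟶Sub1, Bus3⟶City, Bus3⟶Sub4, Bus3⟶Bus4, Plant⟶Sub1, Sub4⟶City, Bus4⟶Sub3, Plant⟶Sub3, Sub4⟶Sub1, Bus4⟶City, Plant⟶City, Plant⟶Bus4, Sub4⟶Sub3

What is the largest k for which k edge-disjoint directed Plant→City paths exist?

5

Assign every edge capacity 1; by Menger, the answer equals the max flow.
Path Plant→City (+1); total 1.
Path Plant→Sub2→City (+1); total 2.
Path Plant→Sub4→City (+1); total 3.
Path Plant→Bus4→City (+1); total 4.
Path Plant→Sub3→City (+1); total 5.
No residual Plant→City path; max flow = 5.
Certifying cut of size 5: {Plant→Bus4, Plant→City, Plant→Sub2, Plant→Sub3, Plant→Sub4}.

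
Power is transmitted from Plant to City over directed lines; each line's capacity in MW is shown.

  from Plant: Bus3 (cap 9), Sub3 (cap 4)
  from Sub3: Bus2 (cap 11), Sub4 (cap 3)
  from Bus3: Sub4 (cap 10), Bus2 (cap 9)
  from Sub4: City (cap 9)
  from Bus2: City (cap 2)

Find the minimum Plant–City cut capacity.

Augment Plant→Sub3→Sub4→City: bottleneck 3, flow now 3.
Augment Plant→Sub3→Bus2→City: bottleneck 1, flow now 4.
Augment Plant→Bus3→Sub4→City: bottleneck 6, flow now 10.
Augment Plant→Bus3→Bus2→City: bottleneck 1, flow now 11.
No augmenting path remains; maximum flow = 11.
By max-flow min-cut, the minimum cut capacity equals the max flow.
In the residual graph, reachable from Plant: {Plant, Sub3, Bus3, Sub4, Bus2}.
Min-cut edges: Sub4→City (9), Bus2→City (2); capacity 9 + 2 = 11.

11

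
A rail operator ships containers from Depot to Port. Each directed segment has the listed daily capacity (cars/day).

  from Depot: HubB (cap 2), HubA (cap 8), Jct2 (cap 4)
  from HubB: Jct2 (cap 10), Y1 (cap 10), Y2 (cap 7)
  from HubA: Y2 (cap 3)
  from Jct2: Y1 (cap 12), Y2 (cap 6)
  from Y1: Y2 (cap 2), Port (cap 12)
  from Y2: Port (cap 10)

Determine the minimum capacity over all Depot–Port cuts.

Augment Depot→HubB→Y1→Port: bottleneck 2, flow now 2.
Augment Depot→HubA→Y2→Port: bottleneck 3, flow now 5.
Augment Depot→Jct2→Y1→Port: bottleneck 4, flow now 9.
No augmenting path remains; maximum flow = 9.
By max-flow min-cut, the minimum cut capacity equals the max flow.
In the residual graph, reachable from Depot: {Depot, HubA}.
Min-cut edges: Depot→HubB (2), Depot→Jct2 (4), HubA→Y2 (3); capacity 2 + 4 + 3 = 9.

9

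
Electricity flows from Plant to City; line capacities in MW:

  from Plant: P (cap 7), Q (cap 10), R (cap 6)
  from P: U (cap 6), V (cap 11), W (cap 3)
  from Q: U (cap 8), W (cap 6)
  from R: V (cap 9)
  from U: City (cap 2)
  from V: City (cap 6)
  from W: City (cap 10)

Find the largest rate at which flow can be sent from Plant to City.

Augment Plant→P→U→City: bottleneck 2, flow now 2.
Augment Plant→P→V→City: bottleneck 5, flow now 7.
Augment Plant→Q→W→City: bottleneck 6, flow now 13.
Augment Plant→R→V→City: bottleneck 1, flow now 14.
Augment Plant→Q→U→P→W→City: bottleneck 2, flow now 16. (uses reverse residual edge)
Augment Plant→R→V→P→W→City: bottleneck 1, flow now 17. (uses reverse residual edge)
No augmenting path remains; maximum flow = 17.
In the residual graph, reachable from Plant: {Plant, P, Q, R, U, V}.
Min-cut edges: P→W (3), Q→W (6), U→City (2), V→City (6); capacity 3 + 6 + 2 + 6 = 17.
This cut is saturated, so no flow can exceed 17.

17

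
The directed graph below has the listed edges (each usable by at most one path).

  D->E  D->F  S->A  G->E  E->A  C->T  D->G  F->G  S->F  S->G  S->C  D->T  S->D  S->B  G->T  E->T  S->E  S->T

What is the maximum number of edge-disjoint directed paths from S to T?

5

Assign every edge capacity 1; by Menger, the answer equals the max flow.
Path S→T (+1); total 1.
Path S→C→T (+1); total 2.
Path S→D→T (+1); total 3.
Path S→E→T (+1); total 4.
Path S→G→T (+1); total 5.
No residual S→T path; max flow = 5.
Certifying cut of size 5: {E→T, G→T, S→C, S→D, S→T}.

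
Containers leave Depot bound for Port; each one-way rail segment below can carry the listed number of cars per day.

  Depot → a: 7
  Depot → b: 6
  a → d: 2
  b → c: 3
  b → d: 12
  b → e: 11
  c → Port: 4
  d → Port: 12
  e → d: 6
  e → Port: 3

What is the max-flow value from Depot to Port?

8

Augment Depot→a→d→Port: bottleneck 2, flow now 2.
Augment Depot→b→c→Port: bottleneck 3, flow now 5.
Augment Depot→b→d→Port: bottleneck 3, flow now 8.
No augmenting path remains; maximum flow = 8.
In the residual graph, reachable from Depot: {Depot, a}.
Min-cut edges: Depot→b (6), a→d (2); capacity 6 + 2 = 8.
This cut is saturated, so no flow can exceed 8.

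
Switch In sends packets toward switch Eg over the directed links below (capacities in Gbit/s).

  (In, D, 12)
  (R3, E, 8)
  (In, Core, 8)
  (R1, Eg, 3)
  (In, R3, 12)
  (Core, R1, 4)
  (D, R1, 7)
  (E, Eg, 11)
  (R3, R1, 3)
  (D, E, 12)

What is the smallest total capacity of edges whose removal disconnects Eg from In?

14

Augment In→R3→E→Eg: bottleneck 8, flow now 8.
Augment In→R3→R1→Eg: bottleneck 3, flow now 11.
Augment In→D→E→Eg: bottleneck 3, flow now 14.
No augmenting path remains; maximum flow = 14.
By max-flow min-cut, the minimum cut capacity equals the max flow.
In the residual graph, reachable from In: {In, R3, Core, D, E, R1}.
Min-cut edges: E→Eg (11), R1→Eg (3); capacity 11 + 3 = 14.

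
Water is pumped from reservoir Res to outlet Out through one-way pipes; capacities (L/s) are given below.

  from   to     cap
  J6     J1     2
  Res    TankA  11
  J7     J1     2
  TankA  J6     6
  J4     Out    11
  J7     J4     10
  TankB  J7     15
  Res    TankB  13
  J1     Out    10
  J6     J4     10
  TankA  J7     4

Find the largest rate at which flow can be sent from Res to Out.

15

Augment Res→TankB→J7→J4→Out: bottleneck 10, flow now 10.
Augment Res→TankB→J7→J1→Out: bottleneck 2, flow now 12.
Augment Res→TankA→J6→J4→Out: bottleneck 1, flow now 13.
Augment Res→TankA→J6→J1→Out: bottleneck 2, flow now 15.
No augmenting path remains; maximum flow = 15.
In the residual graph, reachable from Res: {Res, TankB, TankA, J6, J7, J4}.
Min-cut edges: J6→J1 (2), J7→J1 (2), J4→Out (11); capacity 2 + 2 + 11 = 15.
This cut is saturated, so no flow can exceed 15.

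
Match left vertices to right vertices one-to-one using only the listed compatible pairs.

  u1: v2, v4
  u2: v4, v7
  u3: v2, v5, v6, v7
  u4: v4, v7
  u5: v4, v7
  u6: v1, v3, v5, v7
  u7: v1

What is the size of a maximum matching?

Unit-capacity flow: source→left, listed edges, right→sink; max matching = max flow.
Augmenting path u1→v2 (+1); matched 1.
Augmenting path u2→v4 (+1); matched 2.
Augmenting path u3→v5 (+1); matched 3.
Augmenting path u4→v7 (+1); matched 4.
Augmenting path u6→v1 (+1); matched 5.
Augmenting path u7→v1→u6→v3 (+1); matched 6.
No augmenting path remains; maximum matching = 6.
König certificate: {u1, u3, u6, u7, v4, v7} is a vertex cover of size 6 (every listed pair touches it), so no matching can be larger.

6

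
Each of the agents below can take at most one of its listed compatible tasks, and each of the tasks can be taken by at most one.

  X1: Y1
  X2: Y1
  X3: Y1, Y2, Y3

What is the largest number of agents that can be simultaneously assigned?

Unit-capacity flow: source→left, listed edges, right→sink; max matching = max flow.
Augmenting path X1→Y1 (+1); matched 1.
Augmenting path X3→Y2 (+1); matched 2.
No augmenting path remains; maximum matching = 2.
König certificate: {X3, Y1} is a vertex cover of size 2 (every listed pair touches it), so no matching can be larger.

2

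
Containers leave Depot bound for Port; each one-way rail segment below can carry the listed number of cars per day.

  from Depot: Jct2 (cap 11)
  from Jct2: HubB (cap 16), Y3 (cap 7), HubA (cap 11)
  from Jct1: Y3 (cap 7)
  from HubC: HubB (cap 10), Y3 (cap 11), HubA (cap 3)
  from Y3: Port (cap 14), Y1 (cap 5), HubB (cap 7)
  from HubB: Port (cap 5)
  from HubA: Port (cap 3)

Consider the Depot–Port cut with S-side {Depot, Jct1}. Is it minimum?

Given cut capacity: 11 + 7 = 18.
Augment Depot→Jct2→Y3→Port: bottleneck 7, flow now 7.
Augment Depot→Jct2→HubB→Port: bottleneck 4, flow now 11.
No augmenting path remains; maximum flow = 11.
In the residual graph, reachable from Depot: {Depot}.
Min-cut edges: Depot→Jct2 (11); capacity 11 = 11.
Cut capacity 18 exceeds the max flow 11, so it is not minimum.

No — its capacity is 18, but the minimum cut has capacity 11.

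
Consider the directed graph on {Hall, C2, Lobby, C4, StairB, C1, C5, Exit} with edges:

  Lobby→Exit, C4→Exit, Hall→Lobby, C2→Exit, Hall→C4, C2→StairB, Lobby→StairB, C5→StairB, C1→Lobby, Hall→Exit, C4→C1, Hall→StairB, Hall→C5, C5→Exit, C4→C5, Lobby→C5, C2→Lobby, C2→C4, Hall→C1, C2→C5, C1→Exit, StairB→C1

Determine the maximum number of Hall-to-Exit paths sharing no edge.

Assign every edge capacity 1; by Menger, the answer equals the max flow.
Path Hall→Exit (+1); total 1.
Path Hall→Lobby→Exit (+1); total 2.
Path Hall→C4→Exit (+1); total 3.
Path Hall→C1→Exit (+1); total 4.
Path Hall→C5→Exit (+1); total 5.
No residual Hall→Exit path; max flow = 5.
Certifying cut of size 5: {C1→Exit, C5→Exit, Hall→C4, Hall→Exit, Lobby→Exit}.

5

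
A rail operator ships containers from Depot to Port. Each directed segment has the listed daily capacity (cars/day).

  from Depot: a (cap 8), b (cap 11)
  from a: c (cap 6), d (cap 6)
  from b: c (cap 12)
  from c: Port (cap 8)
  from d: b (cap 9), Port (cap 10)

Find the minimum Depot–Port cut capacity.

Augment Depot→a→c→Port: bottleneck 6, flow now 6.
Augment Depot→a→d→Port: bottleneck 2, flow now 8.
Augment Depot→b→c→Port: bottleneck 2, flow now 10.
Augment Depot→b→c→a→d→Port: bottleneck 4, flow now 14. (uses reverse residual edge)
No augmenting path remains; maximum flow = 14.
By max-flow min-cut, the minimum cut capacity equals the max flow.
In the residual graph, reachable from Depot: {Depot, a, b, c}.
Min-cut edges: a→d (6), c→Port (8); capacity 6 + 8 = 14.

14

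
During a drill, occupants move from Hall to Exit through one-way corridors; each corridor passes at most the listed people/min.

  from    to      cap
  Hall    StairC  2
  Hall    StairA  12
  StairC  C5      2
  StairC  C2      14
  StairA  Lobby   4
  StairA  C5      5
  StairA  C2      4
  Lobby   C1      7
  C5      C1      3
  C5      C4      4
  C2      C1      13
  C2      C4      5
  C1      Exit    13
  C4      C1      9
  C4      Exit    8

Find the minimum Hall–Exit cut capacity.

Augment Hall→StairC→C5→C1→Exit: bottleneck 2, flow now 2.
Augment Hall→StairA→Lobby→C1→Exit: bottleneck 4, flow now 6.
Augment Hall→StairA→C5→C1→Exit: bottleneck 1, flow now 7.
Augment Hall→StairA→C5→C4→Exit: bottleneck 4, flow now 11.
Augment Hall→StairA→C2→C1→Exit: bottleneck 3, flow now 14.
No augmenting path remains; maximum flow = 14.
By max-flow min-cut, the minimum cut capacity equals the max flow.
In the residual graph, reachable from Hall: {Hall}.
Min-cut edges: Hall→StairC (2), Hall→StairA (12); capacity 2 + 12 = 14.

14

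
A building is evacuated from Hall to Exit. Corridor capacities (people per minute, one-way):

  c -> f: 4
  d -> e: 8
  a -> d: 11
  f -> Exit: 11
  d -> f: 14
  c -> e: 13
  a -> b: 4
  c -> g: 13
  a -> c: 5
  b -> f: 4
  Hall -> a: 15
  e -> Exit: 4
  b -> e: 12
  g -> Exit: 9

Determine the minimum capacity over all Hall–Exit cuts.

15

Augment Hall→a→b→e→Exit: bottleneck 4, flow now 4.
Augment Hall→a→c→f→Exit: bottleneck 4, flow now 8.
Augment Hall→a→c→g→Exit: bottleneck 1, flow now 9.
Augment Hall→a→d→f→Exit: bottleneck 6, flow now 15.
No augmenting path remains; maximum flow = 15.
By max-flow min-cut, the minimum cut capacity equals the max flow.
In the residual graph, reachable from Hall: {Hall}.
Min-cut edges: Hall→a (15); capacity 15 = 15.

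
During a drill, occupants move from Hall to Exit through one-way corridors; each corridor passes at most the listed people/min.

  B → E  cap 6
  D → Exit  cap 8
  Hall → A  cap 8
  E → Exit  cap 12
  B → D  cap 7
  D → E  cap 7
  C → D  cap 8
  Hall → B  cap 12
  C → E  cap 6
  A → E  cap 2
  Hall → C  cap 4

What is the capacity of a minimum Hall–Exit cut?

Augment Hall→A→E→Exit: bottleneck 2, flow now 2.
Augment Hall→B→D→Exit: bottleneck 7, flow now 9.
Augment Hall→B→E→Exit: bottleneck 5, flow now 14.
Augment Hall→C→D→Exit: bottleneck 1, flow now 15.
Augment Hall→C→E→Exit: bottleneck 3, flow now 18.
No augmenting path remains; maximum flow = 18.
By max-flow min-cut, the minimum cut capacity equals the max flow.
In the residual graph, reachable from Hall: {Hall, A}.
Min-cut edges: Hall→B (12), Hall→C (4), A→E (2); capacity 12 + 4 + 2 = 18.

18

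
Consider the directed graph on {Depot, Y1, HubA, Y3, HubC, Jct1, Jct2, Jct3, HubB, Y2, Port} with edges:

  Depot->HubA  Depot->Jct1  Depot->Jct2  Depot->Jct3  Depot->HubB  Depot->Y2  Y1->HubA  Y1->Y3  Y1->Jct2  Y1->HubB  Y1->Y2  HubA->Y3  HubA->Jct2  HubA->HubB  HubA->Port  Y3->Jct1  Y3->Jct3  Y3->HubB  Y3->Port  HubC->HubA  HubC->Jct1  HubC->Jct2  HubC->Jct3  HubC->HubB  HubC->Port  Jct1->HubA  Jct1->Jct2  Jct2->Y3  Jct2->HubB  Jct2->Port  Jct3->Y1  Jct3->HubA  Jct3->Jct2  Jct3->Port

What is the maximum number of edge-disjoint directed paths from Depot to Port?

4

Assign every edge capacity 1; by Menger, the answer equals the max flow.
Path Depot→HubA→Port (+1); total 1.
Path Depot→Jct2→Port (+1); total 2.
Path Depot→Jct3→Port (+1); total 3.
Path Depot→Jct1→HubA→Y3→Port (+1); total 4.
No residual Depot→Port path; max flow = 4.
Certifying cut of size 4: {Depot→HubA, Depot→Jct1, Depot→Jct2, Depot→Jct3}.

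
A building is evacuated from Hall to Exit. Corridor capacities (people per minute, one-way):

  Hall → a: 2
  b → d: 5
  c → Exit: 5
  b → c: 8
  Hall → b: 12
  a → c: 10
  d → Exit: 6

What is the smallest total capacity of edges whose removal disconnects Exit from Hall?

10

Augment Hall→a→c→Exit: bottleneck 2, flow now 2.
Augment Hall→b→c→Exit: bottleneck 3, flow now 5.
Augment Hall→b→d→Exit: bottleneck 5, flow now 10.
No augmenting path remains; maximum flow = 10.
By max-flow min-cut, the minimum cut capacity equals the max flow.
In the residual graph, reachable from Hall: {Hall, a, b, c}.
Min-cut edges: b→d (5), c→Exit (5); capacity 5 + 5 = 10.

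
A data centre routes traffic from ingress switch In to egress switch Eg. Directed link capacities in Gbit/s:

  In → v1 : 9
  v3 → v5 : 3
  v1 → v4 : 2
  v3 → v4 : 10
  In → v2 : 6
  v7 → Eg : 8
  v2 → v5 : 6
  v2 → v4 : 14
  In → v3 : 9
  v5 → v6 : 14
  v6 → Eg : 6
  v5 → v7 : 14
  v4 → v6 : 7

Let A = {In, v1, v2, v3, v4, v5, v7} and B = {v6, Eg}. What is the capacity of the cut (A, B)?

29

Edges leaving {In, v1, v2, v3, v4, v5, v7}: v4→v6 (7), v5→v6 (14), v7→Eg (8).
Cut capacity = 7 + 14 + 8 = 29.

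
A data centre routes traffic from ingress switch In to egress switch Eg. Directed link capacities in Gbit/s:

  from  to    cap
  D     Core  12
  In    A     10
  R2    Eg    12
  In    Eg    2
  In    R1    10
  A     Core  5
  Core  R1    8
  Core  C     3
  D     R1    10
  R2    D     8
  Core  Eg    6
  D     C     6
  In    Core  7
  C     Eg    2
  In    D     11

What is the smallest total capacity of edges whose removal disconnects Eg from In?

10

Augment In→Eg: bottleneck 2, flow now 2.
Augment In→Core→Eg: bottleneck 6, flow now 8.
Augment In→D→C→Eg: bottleneck 2, flow now 10.
No augmenting path remains; maximum flow = 10.
By max-flow min-cut, the minimum cut capacity equals the max flow.
In the residual graph, reachable from In: {In, D, A, Core, C, R1}.
Min-cut edges: In→Eg (2), Core→Eg (6), C→Eg (2); capacity 2 + 6 + 2 = 10.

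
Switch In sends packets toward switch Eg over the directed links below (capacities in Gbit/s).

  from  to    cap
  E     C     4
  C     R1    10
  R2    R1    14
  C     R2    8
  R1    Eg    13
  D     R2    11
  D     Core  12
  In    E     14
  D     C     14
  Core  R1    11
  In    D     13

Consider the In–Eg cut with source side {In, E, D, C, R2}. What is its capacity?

Edges leaving {In, E, D, C, R2}: D→Core (12), C→R1 (10), R2→R1 (14).
Cut capacity = 12 + 10 + 14 = 36.

36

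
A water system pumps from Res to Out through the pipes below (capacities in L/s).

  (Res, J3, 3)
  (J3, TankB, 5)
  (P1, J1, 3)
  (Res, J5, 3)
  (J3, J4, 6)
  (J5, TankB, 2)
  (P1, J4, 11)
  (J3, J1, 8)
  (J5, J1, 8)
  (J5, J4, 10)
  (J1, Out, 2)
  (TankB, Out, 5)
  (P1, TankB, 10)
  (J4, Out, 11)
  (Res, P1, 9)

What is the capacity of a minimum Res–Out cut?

Augment Res→J3→J4→Out: bottleneck 3, flow now 3.
Augment Res→J5→J4→Out: bottleneck 3, flow now 6.
Augment Res→P1→J4→Out: bottleneck 5, flow now 11.
Augment Res→P1→J1→Out: bottleneck 2, flow now 13.
Augment Res→P1→TankB→Out: bottleneck 2, flow now 15.
No augmenting path remains; maximum flow = 15.
By max-flow min-cut, the minimum cut capacity equals the max flow.
In the residual graph, reachable from Res: {Res}.
Min-cut edges: Res→J3 (3), Res→J5 (3), Res→P1 (9); capacity 3 + 3 + 9 = 15.

15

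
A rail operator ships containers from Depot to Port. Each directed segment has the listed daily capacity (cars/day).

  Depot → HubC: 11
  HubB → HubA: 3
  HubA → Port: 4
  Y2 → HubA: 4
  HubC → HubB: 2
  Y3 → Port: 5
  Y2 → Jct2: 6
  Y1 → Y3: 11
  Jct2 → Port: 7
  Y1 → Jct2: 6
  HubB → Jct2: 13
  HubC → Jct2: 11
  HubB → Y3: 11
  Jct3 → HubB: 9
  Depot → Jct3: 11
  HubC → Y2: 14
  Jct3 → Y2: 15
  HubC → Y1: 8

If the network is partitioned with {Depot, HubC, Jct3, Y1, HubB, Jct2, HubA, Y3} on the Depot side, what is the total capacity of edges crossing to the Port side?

45

Edges leaving {Depot, HubC, Jct3, Y1, HubB, Jct2, HubA, Y3}: HubC→Y2 (14), Jct3→Y2 (15), Jct2→Port (7), HubA→Port (4), Y3→Port (5).
Cut capacity = 14 + 15 + 7 + 4 + 5 = 45.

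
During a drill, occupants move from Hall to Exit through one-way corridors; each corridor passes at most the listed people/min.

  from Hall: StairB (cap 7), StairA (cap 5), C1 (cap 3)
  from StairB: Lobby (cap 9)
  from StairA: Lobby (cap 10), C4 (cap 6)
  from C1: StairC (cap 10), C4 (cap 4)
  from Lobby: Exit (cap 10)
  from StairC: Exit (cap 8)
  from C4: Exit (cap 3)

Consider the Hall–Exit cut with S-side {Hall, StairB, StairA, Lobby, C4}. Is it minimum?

No — its capacity is 16, but the minimum cut has capacity 15.

Given cut capacity: 3 + 10 + 3 = 16.
Augment Hall→StairB→Lobby→Exit: bottleneck 7, flow now 7.
Augment Hall→StairA→Lobby→Exit: bottleneck 3, flow now 10.
Augment Hall→StairA→C4→Exit: bottleneck 2, flow now 12.
Augment Hall→C1→StairC→Exit: bottleneck 3, flow now 15.
No augmenting path remains; maximum flow = 15.
In the residual graph, reachable from Hall: {Hall}.
Min-cut edges: Hall→StairB (7), Hall→StairA (5), Hall→C1 (3); capacity 7 + 5 + 3 = 15.
Cut capacity 16 exceeds the max flow 15, so it is not minimum.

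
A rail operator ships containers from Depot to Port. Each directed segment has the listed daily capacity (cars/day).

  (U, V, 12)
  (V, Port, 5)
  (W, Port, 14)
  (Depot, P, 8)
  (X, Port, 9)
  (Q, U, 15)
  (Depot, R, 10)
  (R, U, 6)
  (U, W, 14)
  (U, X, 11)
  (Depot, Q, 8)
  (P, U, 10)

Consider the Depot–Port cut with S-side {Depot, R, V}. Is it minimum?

Given cut capacity: 8 + 8 + 6 + 5 = 27.
Augment Depot→P→U→V→Port: bottleneck 5, flow now 5.
Augment Depot→P→U→W→Port: bottleneck 3, flow now 8.
Augment Depot→Q→U→W→Port: bottleneck 8, flow now 16.
Augment Depot→R→U→W→Port: bottleneck 3, flow now 19.
Augment Depot→R→U→X→Port: bottleneck 3, flow now 22.
No augmenting path remains; maximum flow = 22.
In the residual graph, reachable from Depot: {Depot, R}.
Min-cut edges: Depot→P (8), Depot→Q (8), R→U (6); capacity 8 + 8 + 6 = 22.
Cut capacity 27 exceeds the max flow 22, so it is not minimum.

No — its capacity is 27, but the minimum cut has capacity 22.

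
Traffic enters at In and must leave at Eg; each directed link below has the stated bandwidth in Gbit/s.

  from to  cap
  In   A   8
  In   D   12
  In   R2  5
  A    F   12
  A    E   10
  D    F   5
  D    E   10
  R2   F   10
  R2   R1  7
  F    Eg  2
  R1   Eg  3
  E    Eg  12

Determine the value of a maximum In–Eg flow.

Augment In→A→F→Eg: bottleneck 2, flow now 2.
Augment In→A→E→Eg: bottleneck 6, flow now 8.
Augment In→D→E→Eg: bottleneck 6, flow now 14.
Augment In→R2→R1→Eg: bottleneck 3, flow now 17.
No augmenting path remains; maximum flow = 17.
In the residual graph, reachable from In: {In, A, D, R2, F, R1, E}.
Min-cut edges: F→Eg (2), R1→Eg (3), E→Eg (12); capacity 2 + 3 + 12 = 17.
This cut is saturated, so no flow can exceed 17.

17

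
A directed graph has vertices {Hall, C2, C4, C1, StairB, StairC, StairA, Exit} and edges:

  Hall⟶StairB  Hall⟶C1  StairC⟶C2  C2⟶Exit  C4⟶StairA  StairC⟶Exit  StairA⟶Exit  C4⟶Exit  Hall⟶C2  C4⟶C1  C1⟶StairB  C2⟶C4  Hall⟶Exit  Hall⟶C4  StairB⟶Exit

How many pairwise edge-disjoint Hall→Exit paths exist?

Assign every edge capacity 1; by Menger, the answer equals the max flow.
Path Hall→Exit (+1); total 1.
Path Hall→C2→Exit (+1); total 2.
Path Hall→C4→Exit (+1); total 3.
Path Hall→StairB→Exit (+1); total 4.
No residual Hall→Exit path; max flow = 4.
Certifying cut of size 4: {Hall→C2, Hall→C4, Hall→Exit, StairB→Exit}.

4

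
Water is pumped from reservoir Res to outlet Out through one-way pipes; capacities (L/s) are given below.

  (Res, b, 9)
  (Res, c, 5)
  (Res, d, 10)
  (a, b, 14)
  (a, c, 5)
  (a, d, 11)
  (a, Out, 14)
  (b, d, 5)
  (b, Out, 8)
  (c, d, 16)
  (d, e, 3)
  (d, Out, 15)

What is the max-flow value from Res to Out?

23

Augment Res→b→Out: bottleneck 8, flow now 8.
Augment Res→d→Out: bottleneck 10, flow now 18.
Augment Res→b→d→Out: bottleneck 1, flow now 19.
Augment Res→c→d→Out: bottleneck 4, flow now 23.
No augmenting path remains; maximum flow = 23.
In the residual graph, reachable from Res: {Res, b, c, d, e}.
Min-cut edges: b→Out (8), d→Out (15); capacity 8 + 15 = 23.
This cut is saturated, so no flow can exceed 23.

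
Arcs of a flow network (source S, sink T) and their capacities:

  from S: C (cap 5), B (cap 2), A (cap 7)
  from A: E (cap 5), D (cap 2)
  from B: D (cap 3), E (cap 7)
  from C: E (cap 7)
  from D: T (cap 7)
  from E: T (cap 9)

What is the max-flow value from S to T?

Augment S→A→D→T: bottleneck 2, flow now 2.
Augment S→A→E→T: bottleneck 5, flow now 7.
Augment S→B→D→T: bottleneck 2, flow now 9.
Augment S→C→E→T: bottleneck 4, flow now 13.
No augmenting path remains; maximum flow = 13.
In the residual graph, reachable from S: {S, A, C, E}.
Min-cut edges: S→B (2), A→D (2), E→T (9); capacity 2 + 2 + 9 = 13.
This cut is saturated, so no flow can exceed 13.

13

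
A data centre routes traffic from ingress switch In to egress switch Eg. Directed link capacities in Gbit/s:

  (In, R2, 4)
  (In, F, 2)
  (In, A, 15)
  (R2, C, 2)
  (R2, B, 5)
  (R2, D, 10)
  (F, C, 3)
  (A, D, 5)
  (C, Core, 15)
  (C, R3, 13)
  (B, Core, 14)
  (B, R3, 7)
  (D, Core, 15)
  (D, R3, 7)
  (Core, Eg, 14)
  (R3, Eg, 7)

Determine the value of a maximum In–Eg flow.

Augment In→R2→C→Core→Eg: bottleneck 2, flow now 2.
Augment In→R2→B→Core→Eg: bottleneck 2, flow now 4.
Augment In→F→C→Core→Eg: bottleneck 2, flow now 6.
Augment In→A→D→Core→Eg: bottleneck 5, flow now 11.
No augmenting path remains; maximum flow = 11.
In the residual graph, reachable from In: {In, A}.
Min-cut edges: In→R2 (4), In→F (2), A→D (5); capacity 4 + 2 + 5 = 11.
This cut is saturated, so no flow can exceed 11.

11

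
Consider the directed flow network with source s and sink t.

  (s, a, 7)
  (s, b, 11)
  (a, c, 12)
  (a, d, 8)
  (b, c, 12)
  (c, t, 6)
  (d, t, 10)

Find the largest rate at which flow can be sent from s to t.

13

Augment s→a→c→t: bottleneck 6, flow now 6.
Augment s→a→d→t: bottleneck 1, flow now 7.
Augment s→b→c→a→d→t: bottleneck 6, flow now 13. (uses reverse residual edge)
No augmenting path remains; maximum flow = 13.
In the residual graph, reachable from s: {s, b, c}.
Min-cut edges: s→a (7), c→t (6); capacity 7 + 6 = 13.
This cut is saturated, so no flow can exceed 13.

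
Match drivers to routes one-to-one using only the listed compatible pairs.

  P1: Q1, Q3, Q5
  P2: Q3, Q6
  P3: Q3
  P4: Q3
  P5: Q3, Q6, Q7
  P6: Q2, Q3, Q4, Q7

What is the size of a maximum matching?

5

Unit-capacity flow: source→left, listed edges, right→sink; max matching = max flow.
Augmenting path P1→Q1 (+1); matched 1.
Augmenting path P2→Q3 (+1); matched 2.
Augmenting path P5→Q6 (+1); matched 3.
Augmenting path P6→Q2 (+1); matched 4.
Augmenting path P3→Q3→P2→Q6→P5→Q7 (+1); matched 5.
No augmenting path remains; maximum matching = 5.
König certificate: {P1, P2, P5, P6, Q3} is a vertex cover of size 5 (every listed pair touches it), so no matching can be larger.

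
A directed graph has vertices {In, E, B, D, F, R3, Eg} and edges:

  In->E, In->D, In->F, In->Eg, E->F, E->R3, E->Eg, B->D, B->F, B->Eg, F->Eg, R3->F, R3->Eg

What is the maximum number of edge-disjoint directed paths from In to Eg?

3

Assign every edge capacity 1; by Menger, the answer equals the max flow.
Path In→Eg (+1); total 1.
Path In→E→Eg (+1); total 2.
Path In→F→Eg (+1); total 3.
No residual In→Eg path; max flow = 3.
Certifying cut of size 3: {In→E, In→Eg, In→F}.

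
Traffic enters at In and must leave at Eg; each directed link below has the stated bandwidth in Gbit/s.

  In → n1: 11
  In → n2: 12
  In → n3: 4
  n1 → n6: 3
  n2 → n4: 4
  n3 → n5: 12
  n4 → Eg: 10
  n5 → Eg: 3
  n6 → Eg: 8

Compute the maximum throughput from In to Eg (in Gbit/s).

10

Augment In→n1→n6→Eg: bottleneck 3, flow now 3.
Augment In→n2→n4→Eg: bottleneck 4, flow now 7.
Augment In→n3→n5→Eg: bottleneck 3, flow now 10.
No augmenting path remains; maximum flow = 10.
In the residual graph, reachable from In: {In, n1, n2, n3, n5}.
Min-cut edges: n1→n6 (3), n2→n4 (4), n5→Eg (3); capacity 3 + 4 + 3 = 10.
This cut is saturated, so no flow can exceed 10.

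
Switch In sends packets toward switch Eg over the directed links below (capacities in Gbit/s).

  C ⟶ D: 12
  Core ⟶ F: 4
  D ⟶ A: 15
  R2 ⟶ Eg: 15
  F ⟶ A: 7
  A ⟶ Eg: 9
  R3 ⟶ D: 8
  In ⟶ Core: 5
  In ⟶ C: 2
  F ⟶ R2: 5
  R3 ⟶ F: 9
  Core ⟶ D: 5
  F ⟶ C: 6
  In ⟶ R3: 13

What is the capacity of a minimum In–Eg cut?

14

Augment In→C→D→A→Eg: bottleneck 2, flow now 2.
Augment In→R3→F→R2→Eg: bottleneck 5, flow now 7.
Augment In→R3→F→A→Eg: bottleneck 4, flow now 11.
Augment In→R3→D→A→Eg: bottleneck 3, flow now 14.
No augmenting path remains; maximum flow = 14.
By max-flow min-cut, the minimum cut capacity equals the max flow.
In the residual graph, reachable from In: {In, C, R3, Core, F, D, A}.
Min-cut edges: F→R2 (5), A→Eg (9); capacity 5 + 9 = 14.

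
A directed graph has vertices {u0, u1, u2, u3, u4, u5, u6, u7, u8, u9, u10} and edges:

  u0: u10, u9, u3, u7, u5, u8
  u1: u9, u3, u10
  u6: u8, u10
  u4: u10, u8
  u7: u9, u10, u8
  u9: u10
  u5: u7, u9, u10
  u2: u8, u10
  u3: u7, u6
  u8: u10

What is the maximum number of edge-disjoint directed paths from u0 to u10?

Assign every edge capacity 1; by Menger, the answer equals the max flow.
Path u0→u10 (+1); total 1.
Path u0→u5→u10 (+1); total 2.
Path u0→u7→u10 (+1); total 3.
Path u0→u8→u10 (+1); total 4.
Path u0→u9→u10 (+1); total 5.
Path u0→u3→u6→u10 (+1); total 6.
No residual u0→u10 path; max flow = 6.
Certifying cut of size 6: {u0→u10, u0→u3, u0→u5, u0→u7, u0→u8, u0→u9}.

6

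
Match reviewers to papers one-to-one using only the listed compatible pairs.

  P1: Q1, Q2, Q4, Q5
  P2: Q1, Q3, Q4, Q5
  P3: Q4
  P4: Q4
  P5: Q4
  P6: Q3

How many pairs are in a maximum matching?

4

Unit-capacity flow: source→left, listed edges, right→sink; max matching = max flow.
Augmenting path P1→Q1 (+1); matched 1.
Augmenting path P2→Q3 (+1); matched 2.
Augmenting path P3→Q4 (+1); matched 3.
Augmenting path P6→Q3→P2→Q5 (+1); matched 4.
No augmenting path remains; maximum matching = 4.
König certificate: {P1, P2, P6, Q4} is a vertex cover of size 4 (every listed pair touches it), so no matching can be larger.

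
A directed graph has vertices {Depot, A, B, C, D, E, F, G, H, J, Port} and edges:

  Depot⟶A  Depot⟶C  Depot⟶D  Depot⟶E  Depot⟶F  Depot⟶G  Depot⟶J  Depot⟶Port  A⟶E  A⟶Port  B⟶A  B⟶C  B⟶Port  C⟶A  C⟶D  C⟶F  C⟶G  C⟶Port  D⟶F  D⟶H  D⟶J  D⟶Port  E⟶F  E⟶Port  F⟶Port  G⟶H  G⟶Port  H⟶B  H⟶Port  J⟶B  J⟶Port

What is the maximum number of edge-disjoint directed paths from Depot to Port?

Assign every edge capacity 1; by Menger, the answer equals the max flow.
Path Depot→Port (+1); total 1.
Path Depot→A→Port (+1); total 2.
Path Depot→C→Port (+1); total 3.
Path Depot→D→Port (+1); total 4.
Path Depot→E→Port (+1); total 5.
Path Depot→F→Port (+1); total 6.
Path Depot→G→Port (+1); total 7.
Path Depot→J→Port (+1); total 8.
No residual Depot→Port path; max flow = 8.
Certifying cut of size 8: {Depot→A, Depot→C, Depot→D, Depot→E, Depot→F, Depot→G, Depot→J, Depot→Port}.

8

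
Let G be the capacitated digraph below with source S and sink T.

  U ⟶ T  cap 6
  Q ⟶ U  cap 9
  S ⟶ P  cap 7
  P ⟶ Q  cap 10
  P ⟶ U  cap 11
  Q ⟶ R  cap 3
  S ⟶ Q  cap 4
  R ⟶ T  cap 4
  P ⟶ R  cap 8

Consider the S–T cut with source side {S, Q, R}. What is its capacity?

Edges leaving {S, Q, R}: S→P (7), Q→U (9), R→T (4).
Cut capacity = 7 + 9 + 4 = 20.

20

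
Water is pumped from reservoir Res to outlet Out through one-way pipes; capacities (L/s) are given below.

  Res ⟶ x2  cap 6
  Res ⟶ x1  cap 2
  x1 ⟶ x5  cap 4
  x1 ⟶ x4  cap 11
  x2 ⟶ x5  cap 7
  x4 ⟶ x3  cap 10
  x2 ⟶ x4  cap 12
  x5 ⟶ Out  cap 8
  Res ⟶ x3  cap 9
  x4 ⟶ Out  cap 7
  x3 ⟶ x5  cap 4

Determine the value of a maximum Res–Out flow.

12

Augment Res→x1→x4→Out: bottleneck 2, flow now 2.
Augment Res→x2→x4→Out: bottleneck 5, flow now 7.
Augment Res→x2→x5→Out: bottleneck 1, flow now 8.
Augment Res→x3→x5→Out: bottleneck 4, flow now 12.
No augmenting path remains; maximum flow = 12.
In the residual graph, reachable from Res: {Res, x3}.
Min-cut edges: Res→x1 (2), Res→x2 (6), x3→x5 (4); capacity 2 + 6 + 4 = 12.
This cut is saturated, so no flow can exceed 12.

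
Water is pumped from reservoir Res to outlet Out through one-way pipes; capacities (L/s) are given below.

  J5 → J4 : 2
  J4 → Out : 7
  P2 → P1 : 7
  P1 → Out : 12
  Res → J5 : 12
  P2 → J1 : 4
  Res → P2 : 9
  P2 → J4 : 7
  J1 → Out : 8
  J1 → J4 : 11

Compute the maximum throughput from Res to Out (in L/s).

11

Augment Res→P2→J4→Out: bottleneck 7, flow now 7.
Augment Res→P2→P1→Out: bottleneck 2, flow now 9.
Augment Res→J5→J4→P2→P1→Out: bottleneck 2, flow now 11. (uses reverse residual edge)
No augmenting path remains; maximum flow = 11.
In the residual graph, reachable from Res: {Res, J5}.
Min-cut edges: Res→P2 (9), J5→J4 (2); capacity 9 + 2 = 11.
This cut is saturated, so no flow can exceed 11.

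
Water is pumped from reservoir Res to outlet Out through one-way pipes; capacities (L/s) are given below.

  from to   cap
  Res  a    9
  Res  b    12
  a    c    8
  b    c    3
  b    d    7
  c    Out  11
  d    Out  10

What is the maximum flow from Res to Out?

18

Augment Res→a→c→Out: bottleneck 8, flow now 8.
Augment Res→b→c→Out: bottleneck 3, flow now 11.
Augment Res→b→d→Out: bottleneck 7, flow now 18.
No augmenting path remains; maximum flow = 18.
In the residual graph, reachable from Res: {Res, a, b}.
Min-cut edges: a→c (8), b→c (3), b→d (7); capacity 8 + 3 + 7 = 18.
This cut is saturated, so no flow can exceed 18.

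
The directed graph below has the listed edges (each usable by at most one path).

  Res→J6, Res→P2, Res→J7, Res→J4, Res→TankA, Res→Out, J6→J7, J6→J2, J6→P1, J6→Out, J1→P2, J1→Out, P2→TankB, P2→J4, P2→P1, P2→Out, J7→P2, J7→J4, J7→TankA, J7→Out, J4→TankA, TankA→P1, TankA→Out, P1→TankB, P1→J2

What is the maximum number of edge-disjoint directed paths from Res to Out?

Assign every edge capacity 1; by Menger, the answer equals the max flow.
Path Res→Out (+1); total 1.
Path Res→J6→Out (+1); total 2.
Path Res→P2→Out (+1); total 3.
Path Res→J7→Out (+1); total 4.
Path Res→TankA→Out (+1); total 5.
No residual Res→Out path; max flow = 5.
Certifying cut of size 5: {Res→J6, Res→J7, Res→Out, Res→P2, TankA→Out}.

5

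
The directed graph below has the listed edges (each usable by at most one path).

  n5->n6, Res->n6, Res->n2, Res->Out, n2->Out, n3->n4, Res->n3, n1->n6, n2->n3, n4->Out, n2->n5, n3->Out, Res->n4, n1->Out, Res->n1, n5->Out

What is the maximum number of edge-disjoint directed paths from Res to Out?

5

Assign every edge capacity 1; by Menger, the answer equals the max flow.
Path Res→Out (+1); total 1.
Path Res→n1→Out (+1); total 2.
Path Res→n2→Out (+1); total 3.
Path Res→n3→Out (+1); total 4.
Path Res→n4→Out (+1); total 5.
No residual Res→Out path; max flow = 5.
Certifying cut of size 5: {Res→Out, Res→n1, Res→n2, Res→n3, Res→n4}.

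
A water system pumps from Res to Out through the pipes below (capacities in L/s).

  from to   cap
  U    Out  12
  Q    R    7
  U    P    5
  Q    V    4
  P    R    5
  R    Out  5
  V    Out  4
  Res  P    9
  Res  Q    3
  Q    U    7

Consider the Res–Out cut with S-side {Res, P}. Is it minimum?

Given cut capacity: 3 + 5 = 8.
Augment Res→P→R→Out: bottleneck 5, flow now 5.
Augment Res→Q→U→Out: bottleneck 3, flow now 8.
No augmenting path remains; maximum flow = 8.
Cut capacity 8 equals the max flow, so it is a minimum cut.

Yes — it is a minimum cut (capacity 8).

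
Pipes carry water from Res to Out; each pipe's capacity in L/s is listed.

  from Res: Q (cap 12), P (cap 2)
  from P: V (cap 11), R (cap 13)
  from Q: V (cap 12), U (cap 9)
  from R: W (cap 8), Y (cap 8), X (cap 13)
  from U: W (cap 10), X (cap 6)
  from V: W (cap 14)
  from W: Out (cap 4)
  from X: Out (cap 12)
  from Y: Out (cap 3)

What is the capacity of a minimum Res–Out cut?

Augment Res→P→R→W→Out: bottleneck 2, flow now 2.
Augment Res→Q→U→W→Out: bottleneck 2, flow now 4.
Augment Res→Q→U→X→Out: bottleneck 6, flow now 10.
Augment Res→Q→U→W→R→X→Out: bottleneck 1, flow now 11. (uses reverse residual edge)
Augment Res→Q→V→W→R→X→Out: bottleneck 1, flow now 12. (uses reverse residual edge)
No augmenting path remains; maximum flow = 12.
By max-flow min-cut, the minimum cut capacity equals the max flow.
In the residual graph, reachable from Res: {Res, Q, U, V, W}.
Min-cut edges: Res→P (2), U→X (6), W→Out (4); capacity 2 + 6 + 4 = 12.

12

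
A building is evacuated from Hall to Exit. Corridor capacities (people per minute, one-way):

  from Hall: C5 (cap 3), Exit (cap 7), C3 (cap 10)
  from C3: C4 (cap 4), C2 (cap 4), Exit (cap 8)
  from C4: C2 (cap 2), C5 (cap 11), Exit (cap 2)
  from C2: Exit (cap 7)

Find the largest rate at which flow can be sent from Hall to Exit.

17

Augment Hall→Exit: bottleneck 7, flow now 7.
Augment Hall→C3→Exit: bottleneck 8, flow now 15.
Augment Hall→C3→C4→Exit: bottleneck 2, flow now 17.
No augmenting path remains; maximum flow = 17.
In the residual graph, reachable from Hall: {Hall, C5}.
Min-cut edges: Hall→C3 (10), Hall→Exit (7); capacity 10 + 7 = 17.
This cut is saturated, so no flow can exceed 17.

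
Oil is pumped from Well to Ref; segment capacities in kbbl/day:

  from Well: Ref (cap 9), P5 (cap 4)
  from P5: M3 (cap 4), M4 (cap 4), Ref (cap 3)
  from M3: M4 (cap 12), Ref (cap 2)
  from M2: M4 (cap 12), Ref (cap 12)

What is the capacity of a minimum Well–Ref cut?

13

Augment Well→Ref: bottleneck 9, flow now 9.
Augment Well→P5→Ref: bottleneck 3, flow now 12.
Augment Well→P5→M3→Ref: bottleneck 1, flow now 13.
No augmenting path remains; maximum flow = 13.
By max-flow min-cut, the minimum cut capacity equals the max flow.
In the residual graph, reachable from Well: {Well}.
Min-cut edges: Well→P5 (4), Well→Ref (9); capacity 4 + 9 = 13.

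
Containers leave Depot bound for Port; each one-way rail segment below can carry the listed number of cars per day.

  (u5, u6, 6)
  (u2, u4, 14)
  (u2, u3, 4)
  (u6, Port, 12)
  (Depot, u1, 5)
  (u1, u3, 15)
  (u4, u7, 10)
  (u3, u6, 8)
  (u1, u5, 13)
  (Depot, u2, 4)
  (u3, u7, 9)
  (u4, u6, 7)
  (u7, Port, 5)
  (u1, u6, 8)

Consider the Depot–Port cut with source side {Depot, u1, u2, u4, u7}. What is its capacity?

Edges leaving {Depot, u1, u2, u4, u7}: u1→u3 (15), u1→u5 (13), u1→u6 (8), u2→u3 (4), u4→u6 (7), u7→Port (5).
Cut capacity = 15 + 13 + 8 + 4 + 7 + 5 = 52.

52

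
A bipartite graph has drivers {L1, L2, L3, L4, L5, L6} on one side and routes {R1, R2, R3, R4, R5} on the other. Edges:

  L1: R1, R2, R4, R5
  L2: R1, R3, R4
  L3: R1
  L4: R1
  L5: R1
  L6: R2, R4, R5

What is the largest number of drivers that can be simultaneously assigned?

4

Unit-capacity flow: source→left, listed edges, right→sink; max matching = max flow.
Augmenting path L1→R1 (+1); matched 1.
Augmenting path L2→R3 (+1); matched 2.
Augmenting path L6→R2 (+1); matched 3.
Augmenting path L3→R1→L1→R4 (+1); matched 4.
No augmenting path remains; maximum matching = 4.
König certificate: {L1, L2, L6, R1} is a vertex cover of size 4 (every listed pair touches it), so no matching can be larger.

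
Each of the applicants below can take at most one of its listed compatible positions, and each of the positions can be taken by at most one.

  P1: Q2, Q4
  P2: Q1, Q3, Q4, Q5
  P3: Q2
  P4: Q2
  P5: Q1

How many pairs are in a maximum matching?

4

Unit-capacity flow: source→left, listed edges, right→sink; max matching = max flow.
Augmenting path P1→Q2 (+1); matched 1.
Augmenting path P2→Q1 (+1); matched 2.
Augmenting path P3→Q2→P1→Q4 (+1); matched 3.
Augmenting path P5→Q1→P2→Q3 (+1); matched 4.
No augmenting path remains; maximum matching = 4.
König certificate: {P1, P2, P5, Q2} is a vertex cover of size 4 (every listed pair touches it), so no matching can be larger.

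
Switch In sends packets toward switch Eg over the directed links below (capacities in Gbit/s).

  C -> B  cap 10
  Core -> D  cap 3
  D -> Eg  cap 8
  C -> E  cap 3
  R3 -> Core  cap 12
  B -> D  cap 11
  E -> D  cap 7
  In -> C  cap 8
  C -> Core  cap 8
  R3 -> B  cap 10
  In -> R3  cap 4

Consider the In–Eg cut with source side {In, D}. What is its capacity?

20

Edges leaving {In, D}: In→R3 (4), In→C (8), D→Eg (8).
Cut capacity = 4 + 8 + 8 = 20.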